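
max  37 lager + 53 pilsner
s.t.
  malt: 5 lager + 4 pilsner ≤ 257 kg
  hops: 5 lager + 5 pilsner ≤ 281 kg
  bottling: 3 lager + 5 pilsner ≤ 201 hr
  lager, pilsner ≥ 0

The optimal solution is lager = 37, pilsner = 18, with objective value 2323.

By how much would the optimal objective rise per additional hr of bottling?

Check each constraint at x*: malt 257/257 (tight); hops 275/281 (slack 6); bottling 201/201 (tight).
Slack constraints have shadow price 0 (complementary slackness).
The binding rows give the dual system: 5·y_malt + 3·y_bottling = 37 and 4·y_malt + 5·y_bottling = 53.
This yields shadow prices y_malt = 2, y_bottling = 9.
Shadow price of bottling = 9.

9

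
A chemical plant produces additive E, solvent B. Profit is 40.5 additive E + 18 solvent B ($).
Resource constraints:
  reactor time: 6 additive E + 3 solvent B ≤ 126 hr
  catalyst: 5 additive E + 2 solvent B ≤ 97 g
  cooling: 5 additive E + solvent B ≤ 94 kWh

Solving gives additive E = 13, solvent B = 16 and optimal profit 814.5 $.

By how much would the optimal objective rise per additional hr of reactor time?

3

At the optimum: reactor time uses 126 of 126 (binding); catalyst uses 97 of 97 (binding); cooling uses 81 of 94 (slack = 13).
Since cooling is not tight, its dual is 0.
The binding rows give the dual system: 6·y_reactor time + 5·y_catalyst = 40.5 and 3·y_reactor time + 2·y_catalyst = 18.
Solving: y_reactor time = 3, y_catalyst = 4.5.
Shadow price of reactor time = 3.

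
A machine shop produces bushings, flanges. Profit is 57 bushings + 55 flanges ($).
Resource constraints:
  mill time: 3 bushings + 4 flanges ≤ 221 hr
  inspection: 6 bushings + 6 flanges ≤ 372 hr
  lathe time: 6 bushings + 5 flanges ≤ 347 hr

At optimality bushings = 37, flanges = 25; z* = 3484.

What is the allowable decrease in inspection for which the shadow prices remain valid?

Binding constraints: inspection, lathe time. The basis is B = [[6,6],[6,5]] with det -6.
Per unit decrease in inspection, x* moves by d = (0.8333, -1).
The basis stays optimal until flanges reaches 0; allowable decrease = 25 hr.

25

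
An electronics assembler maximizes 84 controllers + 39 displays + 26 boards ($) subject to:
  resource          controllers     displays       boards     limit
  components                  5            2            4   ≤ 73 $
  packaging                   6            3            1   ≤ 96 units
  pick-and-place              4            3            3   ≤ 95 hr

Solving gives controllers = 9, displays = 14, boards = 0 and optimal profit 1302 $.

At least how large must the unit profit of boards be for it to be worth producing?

33

At the optimum: components uses 73 of 73 (binding); packaging uses 96 of 96 (binding); pick-and-place uses 78 of 95 (slack = 17).
Slack constraints have shadow price 0 (complementary slackness).
The binding rows give the dual system: 5·y_components + 6·y_packaging = 84 and 2·y_components + 3·y_packaging = 39.
This yields shadow prices y_components = 6, y_packaging = 9.
boards enters the basis when its profit ≥ yᵀa₃ = 6·4 + 9·1 = 33.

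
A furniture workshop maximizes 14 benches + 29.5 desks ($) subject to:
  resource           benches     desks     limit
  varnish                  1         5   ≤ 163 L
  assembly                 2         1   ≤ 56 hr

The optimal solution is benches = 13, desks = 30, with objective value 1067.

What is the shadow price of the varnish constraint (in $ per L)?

Both varnish and assembly are binding at x*.
The binding rows give the dual system: 1·y_varnish + 2·y_assembly = 14 and 5·y_varnish + 1·y_assembly = 29.5.
This yields shadow prices y_varnish = 5, y_assembly = 4.5.
Shadow price of varnish = 5.

5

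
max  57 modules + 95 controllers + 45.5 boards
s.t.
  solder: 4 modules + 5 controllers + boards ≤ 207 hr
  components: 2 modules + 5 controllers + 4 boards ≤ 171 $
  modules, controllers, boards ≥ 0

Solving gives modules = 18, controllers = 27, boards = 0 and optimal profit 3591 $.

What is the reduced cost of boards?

At the optimum: solder uses 207 of 207 (binding); components uses 171 of 171 (binding).
Dual feasibility on the basic columns requires 4·y_solder + 2·y_components = 57, 5·y_solder + 5·y_components = 95.
Solving: y_solder = 9.5, y_components = 9.5.
Reduced cost of boards: c₃ − yᵀa₃ = 45.5 − (9.5·1 + 9.5·4) = 45.5 − 47.5 = -2.

-2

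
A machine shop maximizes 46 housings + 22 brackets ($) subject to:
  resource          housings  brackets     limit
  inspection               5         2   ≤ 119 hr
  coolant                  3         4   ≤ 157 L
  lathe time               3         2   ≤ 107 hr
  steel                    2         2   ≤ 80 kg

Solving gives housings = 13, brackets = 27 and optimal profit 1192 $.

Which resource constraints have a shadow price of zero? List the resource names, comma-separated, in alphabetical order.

inspection: 119/119 (binding)
coolant: 147/157 (slack 10)
lathe time: 93/107 (slack 14)
steel: 80/80 (binding)
By complementary slackness, a constraint with positive slack has shadow price 0 → coolant, lathe time.

coolant, lathe time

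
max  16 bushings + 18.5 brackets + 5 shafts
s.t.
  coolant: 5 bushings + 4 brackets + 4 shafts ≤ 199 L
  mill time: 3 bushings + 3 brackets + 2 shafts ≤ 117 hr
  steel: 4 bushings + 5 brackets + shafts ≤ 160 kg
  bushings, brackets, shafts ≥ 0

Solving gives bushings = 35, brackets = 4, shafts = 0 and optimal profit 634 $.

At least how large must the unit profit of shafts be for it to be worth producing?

6.5

Binding: mill time and steel. Non-binding: coolant (8 unused).
Slack constraints have shadow price 0 (complementary slackness).
The binding rows give the dual system: 3·y_mill time + 4·y_steel = 16 and 3·y_mill time + 5·y_steel = 18.5.
Solving: y_mill time = 2, y_steel = 2.5.
shafts enters the basis when its profit ≥ yᵀa₃ = 2·2 + 2.5·1 = 6.5.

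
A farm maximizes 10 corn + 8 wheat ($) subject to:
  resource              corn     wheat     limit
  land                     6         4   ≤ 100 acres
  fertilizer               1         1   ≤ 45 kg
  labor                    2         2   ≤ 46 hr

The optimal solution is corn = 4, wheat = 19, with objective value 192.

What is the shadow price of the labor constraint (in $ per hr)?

Check each constraint at x*: land 100/100 (tight); fertilizer 23/45 (slack 22); labor 46/46 (tight).
By complementary slackness, y = 0 for the non-binding constraint.
The binding rows give the dual system: 6·y_land + 2·y_labor = 10 and 4·y_land + 2·y_labor = 8.
This yields shadow prices y_land = 1, y_labor = 2.
Shadow price of labor = 2.

2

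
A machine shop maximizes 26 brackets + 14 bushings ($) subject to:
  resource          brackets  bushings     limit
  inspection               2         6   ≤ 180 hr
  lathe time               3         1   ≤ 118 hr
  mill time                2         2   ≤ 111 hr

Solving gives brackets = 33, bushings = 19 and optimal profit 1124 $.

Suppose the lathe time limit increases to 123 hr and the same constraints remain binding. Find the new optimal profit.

At the optimum: inspection uses 180 of 180 (binding); lathe time uses 118 of 118 (binding); mill time uses 104 of 111 (slack = 7).
By complementary slackness, y = 0 for the non-binding constraint.
From A_Bᵀ y = c: 2·y_inspection + 3·y_lathe time = 26; 6·y_inspection + 1·y_lathe time = 14.
Solving: y_inspection = 1, y_lathe time = 8.
Δz = y_lathe time·Δb = 8 × (5) = 40, so new z* = 1124 + 40 = 1164.

1164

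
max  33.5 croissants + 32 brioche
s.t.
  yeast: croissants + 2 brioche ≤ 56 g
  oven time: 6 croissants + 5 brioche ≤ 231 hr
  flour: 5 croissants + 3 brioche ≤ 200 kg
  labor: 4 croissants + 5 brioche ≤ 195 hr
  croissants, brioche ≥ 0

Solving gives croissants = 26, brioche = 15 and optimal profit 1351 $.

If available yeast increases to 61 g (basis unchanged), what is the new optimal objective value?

1368.5

Check each constraint at x*: yeast 56/56 (tight); oven time 231/231 (tight); flour 175/200 (slack 25); labor 179/195 (slack 16).
Since flour, labor are not tight, their duals are 0.
The binding rows give the dual system: 1·y_yeast + 6·y_oven time = 33.5 and 2·y_yeast + 5·y_oven time = 32.
→ y_yeast = 3.5 and y_oven time = 5.
Δz = y_yeast·Δb = 3.5 × (5) = 17.5, so new z* = 1351 + 17.5 = 1368.5.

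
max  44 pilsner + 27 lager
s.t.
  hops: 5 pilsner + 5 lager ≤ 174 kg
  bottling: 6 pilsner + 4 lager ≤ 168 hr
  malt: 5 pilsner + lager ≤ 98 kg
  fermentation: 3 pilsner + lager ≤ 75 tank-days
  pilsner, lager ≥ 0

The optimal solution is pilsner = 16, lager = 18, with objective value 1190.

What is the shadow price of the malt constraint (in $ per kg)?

At the optimum: hops uses 170 of 174 (slack = 4); bottling uses 168 of 168 (binding); malt uses 98 of 98 (binding); fermentation uses 66 of 75 (slack = 9).
Slack constraints have shadow price 0 (complementary slackness).
From A_Bᵀ y = c: 6·y_bottling + 5·y_malt = 44; 4·y_bottling + 1·y_malt = 27.
→ y_bottling = 6.5 and y_malt = 1.
Shadow price of malt = 1.

1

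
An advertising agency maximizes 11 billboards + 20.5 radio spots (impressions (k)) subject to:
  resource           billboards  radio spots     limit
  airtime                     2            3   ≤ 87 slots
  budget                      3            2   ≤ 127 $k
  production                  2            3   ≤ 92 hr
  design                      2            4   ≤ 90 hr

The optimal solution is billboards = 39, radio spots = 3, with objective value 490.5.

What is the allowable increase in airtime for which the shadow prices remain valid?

Binding constraints: airtime, design. The basis is B = [[2,3],[2,4]] with det 2.
Per unit increase in airtime, x* moves by d = (2, -1).
The basis stays optimal until budget becomes binding; allowable increase = 1 slots.

1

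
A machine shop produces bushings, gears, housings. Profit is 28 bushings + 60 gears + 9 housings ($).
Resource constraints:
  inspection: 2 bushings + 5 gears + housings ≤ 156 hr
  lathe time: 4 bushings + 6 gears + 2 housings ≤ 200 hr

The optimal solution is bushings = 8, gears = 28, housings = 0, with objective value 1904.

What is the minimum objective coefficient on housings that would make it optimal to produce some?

At the optimum: inspection uses 156 of 156 (binding); lathe time uses 200 of 200 (binding).
Dual feasibility on the basic columns requires 2·y_inspection + 4·y_lathe time = 28, 5·y_inspection + 6·y_lathe time = 60.
Solving: y_inspection = 9, y_lathe time = 2.5.
housings enters the basis when its profit ≥ yᵀa₃ = 9·1 + 2.5·2 = 14.

14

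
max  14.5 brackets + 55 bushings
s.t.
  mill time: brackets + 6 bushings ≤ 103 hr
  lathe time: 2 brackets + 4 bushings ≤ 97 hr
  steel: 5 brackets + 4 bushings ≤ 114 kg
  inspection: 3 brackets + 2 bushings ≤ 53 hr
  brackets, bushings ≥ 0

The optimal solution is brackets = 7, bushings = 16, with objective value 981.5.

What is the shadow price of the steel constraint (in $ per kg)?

0

Check each constraint at x*: mill time 103/103 (tight); lathe time 78/97 (slack 19); steel 99/114 (slack 15); inspection 53/53 (tight).
Since lathe time, steel are not tight, their duals are 0.
From A_Bᵀ y = c: 1·y_mill time + 3·y_inspection = 14.5; 6·y_mill time + 2·y_inspection = 55.
→ y_mill time = 8.5 and y_inspection = 2.
Shadow price of steel = 0.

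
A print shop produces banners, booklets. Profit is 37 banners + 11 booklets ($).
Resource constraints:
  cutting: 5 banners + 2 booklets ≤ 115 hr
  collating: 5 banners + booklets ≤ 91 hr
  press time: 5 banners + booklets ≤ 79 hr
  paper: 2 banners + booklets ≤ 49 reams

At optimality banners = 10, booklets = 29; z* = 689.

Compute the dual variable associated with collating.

At the optimum: cutting uses 108 of 115 (slack = 7); collating uses 79 of 91 (slack = 12); press time uses 79 of 79 (binding); paper uses 49 of 49 (binding).
Slack constraints have shadow price 0 (complementary slackness).
The binding rows give the dual system: 5·y_press time + 2·y_paper = 37 and 1·y_press time + 1·y_paper = 11.
This yields shadow prices y_press time = 5, y_paper = 6.
Shadow price of collating = 0.

0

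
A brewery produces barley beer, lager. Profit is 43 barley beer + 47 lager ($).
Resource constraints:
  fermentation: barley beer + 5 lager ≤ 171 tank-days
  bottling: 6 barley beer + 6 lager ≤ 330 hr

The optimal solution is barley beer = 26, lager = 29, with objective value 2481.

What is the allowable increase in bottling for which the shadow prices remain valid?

696

Binding constraints: fermentation, bottling. The basis is B = [[1,5],[6,6]] with det -24.
Per unit increase in bottling, x* moves by d = (0.2083, -0.0417).
The basis stays optimal until lager reaches 0; allowable increase = 696 hr.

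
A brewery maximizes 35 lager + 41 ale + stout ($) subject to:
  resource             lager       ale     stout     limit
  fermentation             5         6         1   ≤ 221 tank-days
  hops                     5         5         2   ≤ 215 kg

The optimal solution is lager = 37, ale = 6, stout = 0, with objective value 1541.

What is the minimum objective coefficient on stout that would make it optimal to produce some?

Check each constraint at x*: fermentation 221/221 (tight); hops 215/215 (tight).
The binding rows give the dual system: 5·y_fermentation + 5·y_hops = 35 and 6·y_fermentation + 5·y_hops = 41.
Solving: y_fermentation = 6, y_hops = 1.
stout enters the basis when its profit ≥ yᵀa₃ = 6·1 + 1·2 = 8.

8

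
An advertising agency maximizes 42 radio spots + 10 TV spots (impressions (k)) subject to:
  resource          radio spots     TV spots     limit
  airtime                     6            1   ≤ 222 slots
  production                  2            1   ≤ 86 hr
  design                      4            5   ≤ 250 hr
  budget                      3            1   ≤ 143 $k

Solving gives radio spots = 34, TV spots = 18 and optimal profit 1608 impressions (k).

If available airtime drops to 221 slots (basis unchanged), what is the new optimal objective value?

1602.5

Binding: airtime and production. Non-binding: design (24 unused), budget (23 unused).
Slack constraints have shadow price 0 (complementary slackness).
Dual feasibility on the basic columns requires 6·y_airtime + 2·y_production = 42, 1·y_airtime + 1·y_production = 10.
→ y_airtime = 5.5 and y_production = 4.5.
Δz = y_airtime·Δb = 5.5 × (-1) = -5.5, so new z* = 1608 − 5.5 = 1602.5.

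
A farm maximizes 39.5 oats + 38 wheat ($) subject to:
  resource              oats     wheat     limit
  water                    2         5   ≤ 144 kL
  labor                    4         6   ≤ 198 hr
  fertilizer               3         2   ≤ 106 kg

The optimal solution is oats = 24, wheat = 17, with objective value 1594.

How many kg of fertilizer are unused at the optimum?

fertilizer used = 3·24 + 2·17 = 106; slack = 106 − 106 = 0.

0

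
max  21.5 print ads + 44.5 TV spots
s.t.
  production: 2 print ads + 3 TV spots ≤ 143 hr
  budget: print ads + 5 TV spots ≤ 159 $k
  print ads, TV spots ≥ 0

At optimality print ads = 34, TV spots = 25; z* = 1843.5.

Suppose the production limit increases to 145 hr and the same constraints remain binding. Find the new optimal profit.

1861.5

At the optimum: production uses 143 of 143 (binding); budget uses 159 of 159 (binding).
From A_Bᵀ y = c: 2·y_production + 1·y_budget = 21.5; 3·y_production + 5·y_budget = 44.5.
Solving: y_production = 9, y_budget = 3.5.
Δz = y_production·Δb = 9 × (2) = 18, so new z* = 1843.5 + 18 = 1861.5.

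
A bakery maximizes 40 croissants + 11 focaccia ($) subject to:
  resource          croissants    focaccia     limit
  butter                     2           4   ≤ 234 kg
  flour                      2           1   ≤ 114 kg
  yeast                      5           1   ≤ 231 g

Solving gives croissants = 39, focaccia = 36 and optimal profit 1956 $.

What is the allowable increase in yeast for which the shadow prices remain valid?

54

Binding constraints: flour, yeast. The basis is B = [[2,1],[5,1]] with det -3.
Per unit increase in yeast, x* moves by d = (0.3333, -0.6667).
The basis stays optimal until focaccia reaches 0; allowable increase = 54 g.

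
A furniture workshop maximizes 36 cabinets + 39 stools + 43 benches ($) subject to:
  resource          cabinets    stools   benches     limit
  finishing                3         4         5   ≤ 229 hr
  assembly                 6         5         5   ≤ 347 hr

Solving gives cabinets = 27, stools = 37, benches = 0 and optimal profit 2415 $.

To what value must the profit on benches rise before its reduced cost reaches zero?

Both finishing and assembly are binding at x*.
From A_Bᵀ y = c: 3·y_finishing + 6·y_assembly = 36; 4·y_finishing + 5·y_assembly = 39.
This yields shadow prices y_finishing = 6, y_assembly = 3.
benches enters the basis when its profit ≥ yᵀa₃ = 6·5 + 3·5 = 45.

45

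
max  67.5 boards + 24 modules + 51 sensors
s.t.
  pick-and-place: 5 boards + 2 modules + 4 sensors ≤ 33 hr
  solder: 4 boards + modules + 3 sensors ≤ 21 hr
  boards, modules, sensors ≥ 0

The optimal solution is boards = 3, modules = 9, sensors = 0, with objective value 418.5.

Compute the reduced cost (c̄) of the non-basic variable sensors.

Both pick-and-place and solder are binding at x*.
From A_Bᵀ y = c: 5·y_pick-and-place + 4·y_solder = 67.5; 2·y_pick-and-place + 1·y_solder = 24.
This yields shadow prices y_pick-and-place = 9.5, y_solder = 5.
Reduced cost of sensors: c₃ − yᵀa₃ = 51 − (9.5·4 + 5·3) = 51 − 53 = -2.

-2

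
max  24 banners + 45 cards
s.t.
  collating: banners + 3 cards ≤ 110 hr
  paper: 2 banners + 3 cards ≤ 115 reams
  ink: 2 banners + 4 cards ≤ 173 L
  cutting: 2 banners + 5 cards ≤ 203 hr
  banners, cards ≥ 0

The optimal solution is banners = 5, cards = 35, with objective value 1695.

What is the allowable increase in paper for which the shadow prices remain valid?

34.5

Binding constraints: collating, paper. The basis is B = [[1,3],[2,3]] with det -3.
Per unit increase in paper, x* moves by d = (1, -0.3333).
The basis stays optimal until ink becomes binding; allowable increase = 34.5 reams.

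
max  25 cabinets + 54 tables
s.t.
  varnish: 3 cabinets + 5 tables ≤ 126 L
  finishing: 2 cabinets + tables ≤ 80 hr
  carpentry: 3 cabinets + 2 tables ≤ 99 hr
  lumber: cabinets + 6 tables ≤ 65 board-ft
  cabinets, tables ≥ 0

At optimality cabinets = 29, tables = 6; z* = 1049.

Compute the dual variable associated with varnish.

0

Check each constraint at x*: varnish 117/126 (slack 9); finishing 64/80 (slack 16); carpentry 99/99 (tight); lumber 65/65 (tight).
Since varnish, finishing are not tight, their duals are 0.
From A_Bᵀ y = c: 3·y_carpentry + 1·y_lumber = 25; 2·y_carpentry + 6·y_lumber = 54.
Solving: y_carpentry = 6, y_lumber = 7.
Shadow price of varnish = 0.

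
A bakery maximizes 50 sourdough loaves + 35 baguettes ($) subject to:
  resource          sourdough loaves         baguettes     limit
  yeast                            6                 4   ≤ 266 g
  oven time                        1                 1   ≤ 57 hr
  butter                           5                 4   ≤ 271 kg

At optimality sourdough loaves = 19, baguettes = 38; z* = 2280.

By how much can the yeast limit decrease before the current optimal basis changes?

Binding constraints: yeast, oven time. The basis is B = [[6,4],[1,1]] with det 2.
Per unit decrease in yeast, x* moves by d = (-0.5, 0.5).
The basis stays optimal until sourdough loaves reaches 0; allowable decrease = 38 g.

38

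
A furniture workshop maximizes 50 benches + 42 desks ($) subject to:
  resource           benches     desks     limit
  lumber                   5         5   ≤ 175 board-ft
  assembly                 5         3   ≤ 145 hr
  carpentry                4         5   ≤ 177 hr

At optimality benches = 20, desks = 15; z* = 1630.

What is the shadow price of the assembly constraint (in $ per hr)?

4

Check each constraint at x*: lumber 175/175 (tight); assembly 145/145 (tight); carpentry 155/177 (slack 22).
By complementary slackness, y = 0 for the non-binding constraint.
From A_Bᵀ y = c: 5·y_lumber + 5·y_assembly = 50; 5·y_lumber + 3·y_assembly = 42.
This yields shadow prices y_lumber = 6, y_assembly = 4.
Shadow price of assembly = 4.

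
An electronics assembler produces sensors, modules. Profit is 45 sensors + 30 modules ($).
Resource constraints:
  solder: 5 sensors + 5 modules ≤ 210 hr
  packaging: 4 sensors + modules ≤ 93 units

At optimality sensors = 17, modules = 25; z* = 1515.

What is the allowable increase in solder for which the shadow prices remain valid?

255

Binding constraints: solder, packaging. The basis is B = [[5,5],[4,1]] with det -15.
Per unit increase in solder, x* moves by d = (-0.0667, 0.2667).
The basis stays optimal until sensors reaches 0; allowable increase = 255 hr.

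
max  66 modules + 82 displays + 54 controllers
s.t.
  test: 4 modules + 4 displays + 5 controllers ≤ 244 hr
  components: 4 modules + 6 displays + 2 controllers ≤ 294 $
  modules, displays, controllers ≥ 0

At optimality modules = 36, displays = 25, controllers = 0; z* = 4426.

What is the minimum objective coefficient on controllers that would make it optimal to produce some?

Check each constraint at x*: test 244/244 (tight); components 294/294 (tight).
From A_Bᵀ y = c: 4·y_test + 4·y_components = 66; 4·y_test + 6·y_components = 82.
→ y_test = 8.5 and y_components = 8.
controllers enters the basis when its profit ≥ yᵀa₃ = 8.5·5 + 8·2 = 58.5.

58.5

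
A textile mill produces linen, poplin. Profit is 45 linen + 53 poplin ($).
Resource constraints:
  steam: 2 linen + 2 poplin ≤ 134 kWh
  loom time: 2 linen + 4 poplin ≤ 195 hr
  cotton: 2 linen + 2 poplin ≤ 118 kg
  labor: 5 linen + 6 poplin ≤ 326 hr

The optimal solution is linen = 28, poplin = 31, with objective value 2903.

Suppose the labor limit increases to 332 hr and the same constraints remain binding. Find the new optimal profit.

Check each constraint at x*: steam 118/134 (slack 16); loom time 180/195 (slack 15); cotton 118/118 (tight); labor 326/326 (tight).
Since steam, loom time are not tight, their duals are 0.
From A_Bᵀ y = c: 2·y_cotton + 5·y_labor = 45; 2·y_cotton + 6·y_labor = 53.
Solving: y_cotton = 2.5, y_labor = 8.
Δz = y_labor·Δb = 8 × (6) = 48, so new z* = 2903 + 48 = 2951.

2951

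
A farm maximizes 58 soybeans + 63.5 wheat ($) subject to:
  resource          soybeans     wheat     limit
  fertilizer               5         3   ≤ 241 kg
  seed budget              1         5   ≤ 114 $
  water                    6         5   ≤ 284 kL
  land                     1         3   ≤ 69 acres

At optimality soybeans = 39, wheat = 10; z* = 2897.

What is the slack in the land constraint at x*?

land used = 1·39 + 3·10 = 69; slack = 69 − 69 = 0.

0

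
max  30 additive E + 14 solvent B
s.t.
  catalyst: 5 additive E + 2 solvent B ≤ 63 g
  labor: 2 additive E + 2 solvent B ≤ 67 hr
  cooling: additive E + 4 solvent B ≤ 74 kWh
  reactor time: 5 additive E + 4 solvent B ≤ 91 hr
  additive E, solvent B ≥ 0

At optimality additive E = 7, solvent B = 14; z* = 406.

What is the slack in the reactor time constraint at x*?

0

reactor time used = 5·7 + 4·14 = 91; slack = 91 − 91 = 0.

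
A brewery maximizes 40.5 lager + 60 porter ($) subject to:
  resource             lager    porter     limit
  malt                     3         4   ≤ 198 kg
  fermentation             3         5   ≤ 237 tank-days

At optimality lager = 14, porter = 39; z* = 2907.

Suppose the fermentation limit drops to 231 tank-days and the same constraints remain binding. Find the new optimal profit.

2871

Both malt and fermentation are binding at x*.
Dual feasibility on the basic columns requires 3·y_malt + 3·y_fermentation = 40.5, 4·y_malt + 5·y_fermentation = 60.
→ y_malt = 7.5 and y_fermentation = 6.
Δz = y_fermentation·Δb = 6 × (-6) = -36, so new z* = 2907 − 36 = 2871.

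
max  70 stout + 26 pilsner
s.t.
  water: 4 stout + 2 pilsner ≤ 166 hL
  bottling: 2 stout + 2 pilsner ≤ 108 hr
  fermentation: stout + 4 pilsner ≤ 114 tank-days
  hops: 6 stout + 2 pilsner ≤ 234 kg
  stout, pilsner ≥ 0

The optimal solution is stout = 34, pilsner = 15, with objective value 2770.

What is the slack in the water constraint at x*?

0

water used = 4·34 + 2·15 = 166; slack = 166 − 166 = 0.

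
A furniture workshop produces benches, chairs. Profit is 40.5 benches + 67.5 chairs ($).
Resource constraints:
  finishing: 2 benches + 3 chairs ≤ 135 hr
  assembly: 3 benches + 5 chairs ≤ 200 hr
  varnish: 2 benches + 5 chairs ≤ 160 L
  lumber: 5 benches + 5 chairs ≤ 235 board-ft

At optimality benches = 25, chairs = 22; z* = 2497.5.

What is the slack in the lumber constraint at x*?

lumber used = 5·25 + 5·22 = 235; slack = 235 − 235 = 0.

0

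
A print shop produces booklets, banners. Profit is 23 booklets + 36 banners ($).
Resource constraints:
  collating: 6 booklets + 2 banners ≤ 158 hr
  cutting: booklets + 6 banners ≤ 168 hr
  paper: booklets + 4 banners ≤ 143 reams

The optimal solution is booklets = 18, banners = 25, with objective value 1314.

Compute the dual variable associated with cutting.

5

At the optimum: collating uses 158 of 158 (binding); cutting uses 168 of 168 (binding); paper uses 118 of 143 (slack = 25).
Since paper is not tight, its dual is 0.
From A_Bᵀ y = c: 6·y_collating + 1·y_cutting = 23; 2·y_collating + 6·y_cutting = 36.
→ y_collating = 3 and y_cutting = 5.
Shadow price of cutting = 5.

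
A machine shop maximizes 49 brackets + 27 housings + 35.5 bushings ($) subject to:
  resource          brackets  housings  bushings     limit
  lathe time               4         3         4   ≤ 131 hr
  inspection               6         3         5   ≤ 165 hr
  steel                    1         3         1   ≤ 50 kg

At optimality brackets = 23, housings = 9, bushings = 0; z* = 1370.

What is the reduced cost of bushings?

Check each constraint at x*: lathe time 119/131 (slack 12); inspection 165/165 (tight); steel 50/50 (tight).
By complementary slackness, y = 0 for the non-binding constraint.
Dual feasibility on the basic columns requires 6·y_inspection + 1·y_steel = 49, 3·y_inspection + 3·y_steel = 27.
→ y_inspection = 8 and y_steel = 1.
Reduced cost of bushings: c₃ − yᵀa₃ = 35.5 − (8·5 + 1·1) = 35.5 − 41 = -5.5.

-5.5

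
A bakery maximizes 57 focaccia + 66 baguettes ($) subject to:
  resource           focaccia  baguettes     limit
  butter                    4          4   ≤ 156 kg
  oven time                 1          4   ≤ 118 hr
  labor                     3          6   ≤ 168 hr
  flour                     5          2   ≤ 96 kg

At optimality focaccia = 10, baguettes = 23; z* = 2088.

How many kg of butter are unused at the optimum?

butter used = 4·10 + 4·23 = 132; slack = 156 − 132 = 24.

24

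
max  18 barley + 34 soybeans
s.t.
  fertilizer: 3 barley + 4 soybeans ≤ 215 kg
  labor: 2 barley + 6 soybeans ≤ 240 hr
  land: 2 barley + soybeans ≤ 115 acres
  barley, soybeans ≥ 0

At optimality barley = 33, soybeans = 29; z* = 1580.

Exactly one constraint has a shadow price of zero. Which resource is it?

land

fertilizer: 215/215 (binding)
labor: 240/240 (binding)
land: 95/115 (slack 20)
By complementary slackness, a constraint with positive slack has shadow price 0 → land.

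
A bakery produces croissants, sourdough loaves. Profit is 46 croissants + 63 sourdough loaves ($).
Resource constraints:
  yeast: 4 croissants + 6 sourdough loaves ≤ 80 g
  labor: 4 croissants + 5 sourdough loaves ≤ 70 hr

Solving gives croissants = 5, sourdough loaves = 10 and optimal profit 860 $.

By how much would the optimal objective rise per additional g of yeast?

5.5

At the optimum: yeast uses 80 of 80 (binding); labor uses 70 of 70 (binding).
The binding rows give the dual system: 4·y_yeast + 4·y_labor = 46 and 6·y_yeast + 5·y_labor = 63.
Solving: y_yeast = 5.5, y_labor = 6.
Shadow price of yeast = 5.5.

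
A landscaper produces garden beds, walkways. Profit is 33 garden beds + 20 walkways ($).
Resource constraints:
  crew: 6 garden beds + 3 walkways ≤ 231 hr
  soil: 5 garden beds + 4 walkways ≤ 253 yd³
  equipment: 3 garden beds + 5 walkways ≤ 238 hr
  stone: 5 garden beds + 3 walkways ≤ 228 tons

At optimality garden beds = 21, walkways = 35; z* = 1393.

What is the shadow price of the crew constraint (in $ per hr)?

Binding: crew and equipment. Non-binding: soil (8 unused), stone (18 unused).
Slack constraints have shadow price 0 (complementary slackness).
From A_Bᵀ y = c: 6·y_crew + 3·y_equipment = 33; 3·y_crew + 5·y_equipment = 20.
Solving: y_crew = 5, y_equipment = 1.
Shadow price of crew = 5.

5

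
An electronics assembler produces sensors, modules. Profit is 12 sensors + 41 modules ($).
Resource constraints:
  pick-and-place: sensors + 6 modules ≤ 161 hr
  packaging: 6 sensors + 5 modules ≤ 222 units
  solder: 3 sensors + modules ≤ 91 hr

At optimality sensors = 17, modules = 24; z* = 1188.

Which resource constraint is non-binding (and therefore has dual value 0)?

pick-and-place: 161/161 (binding)
packaging: 222/222 (binding)
solder: 75/91 (slack 16)
By complementary slackness, a constraint with positive slack has shadow price 0 → solder.

solder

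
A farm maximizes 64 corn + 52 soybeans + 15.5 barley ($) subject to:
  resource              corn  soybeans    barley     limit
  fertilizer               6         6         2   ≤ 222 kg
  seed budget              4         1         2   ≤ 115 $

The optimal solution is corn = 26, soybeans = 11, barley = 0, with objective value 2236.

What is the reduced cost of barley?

-8.5

At the optimum: fertilizer uses 222 of 222 (binding); seed budget uses 115 of 115 (binding).
Dual feasibility on the basic columns requires 6·y_fertilizer + 4·y_seed budget = 64, 6·y_fertilizer + 1·y_seed budget = 52.
Solving: y_fertilizer = 8, y_seed budget = 4.
Reduced cost of barley: c₃ − yᵀa₃ = 15.5 − (8·2 + 4·2) = 15.5 − 24 = -8.5.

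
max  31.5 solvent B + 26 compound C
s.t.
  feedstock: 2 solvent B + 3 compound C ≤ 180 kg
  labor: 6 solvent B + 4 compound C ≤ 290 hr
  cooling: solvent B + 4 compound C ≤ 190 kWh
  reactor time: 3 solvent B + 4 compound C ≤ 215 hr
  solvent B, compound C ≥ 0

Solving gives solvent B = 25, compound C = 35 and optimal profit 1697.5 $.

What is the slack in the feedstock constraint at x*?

25

feedstock used = 2·25 + 3·35 = 155; slack = 180 − 155 = 25.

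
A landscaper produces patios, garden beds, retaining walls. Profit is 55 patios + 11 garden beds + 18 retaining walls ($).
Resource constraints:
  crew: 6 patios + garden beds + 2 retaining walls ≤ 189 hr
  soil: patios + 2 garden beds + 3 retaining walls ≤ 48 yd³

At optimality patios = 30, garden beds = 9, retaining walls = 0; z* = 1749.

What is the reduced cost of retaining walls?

At the optimum: crew uses 189 of 189 (binding); soil uses 48 of 48 (binding).
Dual feasibility on the basic columns requires 6·y_crew + 1·y_soil = 55, 1·y_crew + 2·y_soil = 11.
Solving: y_crew = 9, y_soil = 1.
Reduced cost of retaining walls: c₃ − yᵀa₃ = 18 − (9·2 + 1·3) = 18 − 21 = -3.

-3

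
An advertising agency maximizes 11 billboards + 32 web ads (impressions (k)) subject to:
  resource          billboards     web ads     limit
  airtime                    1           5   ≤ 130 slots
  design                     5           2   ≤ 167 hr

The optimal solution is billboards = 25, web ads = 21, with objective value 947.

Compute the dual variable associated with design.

Both airtime and design are binding at x*.
Dual feasibility on the basic columns requires 1·y_airtime + 5·y_design = 11, 5·y_airtime + 2·y_design = 32.
Solving: y_airtime = 6, y_design = 1.
Shadow price of design = 1.

1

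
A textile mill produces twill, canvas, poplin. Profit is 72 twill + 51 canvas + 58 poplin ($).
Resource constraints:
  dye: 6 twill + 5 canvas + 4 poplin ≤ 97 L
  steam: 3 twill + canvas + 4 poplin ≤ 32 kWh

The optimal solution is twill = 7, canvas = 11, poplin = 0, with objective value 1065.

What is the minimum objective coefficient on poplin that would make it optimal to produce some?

Both dye and steam are binding at x*.
The binding rows give the dual system: 6·y_dye + 3·y_steam = 72 and 5·y_dye + 1·y_steam = 51.
Solving: y_dye = 9, y_steam = 6.
poplin enters the basis when its profit ≥ yᵀa₃ = 9·4 + 6·4 = 60.

60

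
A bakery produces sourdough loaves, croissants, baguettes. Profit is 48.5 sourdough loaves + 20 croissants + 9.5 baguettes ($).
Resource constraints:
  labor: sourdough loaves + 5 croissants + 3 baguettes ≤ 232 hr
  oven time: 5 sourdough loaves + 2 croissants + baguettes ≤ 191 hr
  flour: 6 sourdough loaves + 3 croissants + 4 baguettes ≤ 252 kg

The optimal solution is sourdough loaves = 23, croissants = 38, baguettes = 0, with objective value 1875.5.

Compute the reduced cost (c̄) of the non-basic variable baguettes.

Binding: oven time and flour. Non-binding: labor (19 unused).
By complementary slackness, y = 0 for the non-binding constraint.
Dual feasibility on the basic columns requires 5·y_oven time + 6·y_flour = 48.5, 2·y_oven time + 3·y_flour = 20.
Solving: y_oven time = 8.5, y_flour = 1.
Reduced cost of baguettes: c₃ − yᵀa₃ = 9.5 − (8.5·1 + 1·4) = 9.5 − 12.5 = -3.

-3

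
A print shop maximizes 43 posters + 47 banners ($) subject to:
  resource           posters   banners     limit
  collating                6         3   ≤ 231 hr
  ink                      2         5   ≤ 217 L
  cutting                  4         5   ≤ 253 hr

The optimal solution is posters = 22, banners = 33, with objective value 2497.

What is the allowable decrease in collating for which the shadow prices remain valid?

Binding constraints: collating, cutting. The basis is B = [[6,3],[4,5]] with det 18.
Per unit decrease in collating, x* moves by d = (-0.2778, 0.2222).
The basis stays optimal until ink becomes binding; allowable decrease = 14.4 hr.

14.4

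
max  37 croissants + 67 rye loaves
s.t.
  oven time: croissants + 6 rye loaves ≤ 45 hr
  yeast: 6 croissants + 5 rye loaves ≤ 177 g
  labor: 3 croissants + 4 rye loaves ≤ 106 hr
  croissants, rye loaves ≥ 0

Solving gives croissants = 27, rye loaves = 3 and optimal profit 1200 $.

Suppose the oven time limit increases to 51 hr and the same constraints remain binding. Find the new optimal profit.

Check each constraint at x*: oven time 45/45 (tight); yeast 177/177 (tight); labor 93/106 (slack 13).
Since labor is not tight, its dual is 0.
Dual feasibility on the basic columns requires 1·y_oven time + 6·y_yeast = 37, 6·y_oven time + 5·y_yeast = 67.
→ y_oven time = 7 and y_yeast = 5.
Δz = y_oven time·Δb = 7 × (6) = 42, so new z* = 1200 + 42 = 1242.

1242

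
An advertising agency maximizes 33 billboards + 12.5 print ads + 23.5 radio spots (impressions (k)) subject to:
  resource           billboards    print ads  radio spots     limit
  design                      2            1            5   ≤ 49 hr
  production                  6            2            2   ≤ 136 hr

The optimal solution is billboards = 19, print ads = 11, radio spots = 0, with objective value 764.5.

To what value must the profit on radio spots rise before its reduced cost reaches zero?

Both design and production are binding at x*.
The binding rows give the dual system: 2·y_design + 6·y_production = 33 and 1·y_design + 2·y_production = 12.5.
Solving: y_design = 4.5, y_production = 4.
radio spots enters the basis when its profit ≥ yᵀa₃ = 4.5·5 + 4·2 = 30.5.

30.5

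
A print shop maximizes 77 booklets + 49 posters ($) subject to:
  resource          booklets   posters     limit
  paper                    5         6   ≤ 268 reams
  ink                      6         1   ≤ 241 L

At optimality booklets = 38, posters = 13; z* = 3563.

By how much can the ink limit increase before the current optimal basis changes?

Binding constraints: paper, ink. The basis is B = [[5,6],[6,1]] with det -31.
Per unit increase in ink, x* moves by d = (0.1935, -0.1613).
The basis stays optimal until posters reaches 0; allowable increase = 80.6 L.

80.6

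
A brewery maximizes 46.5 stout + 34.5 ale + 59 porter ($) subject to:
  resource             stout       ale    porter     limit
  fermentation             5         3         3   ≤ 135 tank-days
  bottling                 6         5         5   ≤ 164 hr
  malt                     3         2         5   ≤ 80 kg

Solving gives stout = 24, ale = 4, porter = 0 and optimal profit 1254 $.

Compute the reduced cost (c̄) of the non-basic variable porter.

Binding: bottling and malt. Non-binding: fermentation (3 unused).
By complementary slackness, y = 0 for the non-binding constraint.
From A_Bᵀ y = c: 6·y_bottling + 3·y_malt = 46.5; 5·y_bottling + 2·y_malt = 34.5.
→ y_bottling = 3.5 and y_malt = 8.5.
Reduced cost of porter: c₃ − yᵀa₃ = 59 − (3.5·5 + 8.5·5) = 59 − 60 = -1.

-1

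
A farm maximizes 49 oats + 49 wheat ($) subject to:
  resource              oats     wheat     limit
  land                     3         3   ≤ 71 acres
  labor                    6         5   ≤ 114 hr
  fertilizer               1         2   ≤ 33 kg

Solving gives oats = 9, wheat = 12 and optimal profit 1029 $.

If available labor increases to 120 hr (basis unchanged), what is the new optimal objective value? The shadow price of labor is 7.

1071

Δb = 6, so new z* = 1029 + (7)·(6) = 1029 + 42 = 1071.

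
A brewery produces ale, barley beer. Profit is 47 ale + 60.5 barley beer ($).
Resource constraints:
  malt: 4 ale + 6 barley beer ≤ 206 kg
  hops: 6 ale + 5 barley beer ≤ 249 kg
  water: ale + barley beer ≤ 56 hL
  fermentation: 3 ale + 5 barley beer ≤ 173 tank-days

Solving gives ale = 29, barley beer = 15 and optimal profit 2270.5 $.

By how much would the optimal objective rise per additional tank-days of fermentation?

0

Binding: malt and hops. Non-binding: water (12 unused), fermentation (11 unused).
Since water, fermentation are not tight, their duals are 0.
From A_Bᵀ y = c: 4·y_malt + 6·y_hops = 47; 6·y_malt + 5·y_hops = 60.5.
→ y_malt = 8 and y_hops = 2.5.
Shadow price of fermentation = 0.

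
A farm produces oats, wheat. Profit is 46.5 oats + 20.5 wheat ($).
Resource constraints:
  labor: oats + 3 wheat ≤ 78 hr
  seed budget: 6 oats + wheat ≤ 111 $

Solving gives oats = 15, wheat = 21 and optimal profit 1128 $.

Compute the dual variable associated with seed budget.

7

At the optimum: labor uses 78 of 78 (binding); seed budget uses 111 of 111 (binding).
From A_Bᵀ y = c: 1·y_labor + 6·y_seed budget = 46.5; 3·y_labor + 1·y_seed budget = 20.5.
→ y_labor = 4.5 and y_seed budget = 7.
Shadow price of seed budget = 7.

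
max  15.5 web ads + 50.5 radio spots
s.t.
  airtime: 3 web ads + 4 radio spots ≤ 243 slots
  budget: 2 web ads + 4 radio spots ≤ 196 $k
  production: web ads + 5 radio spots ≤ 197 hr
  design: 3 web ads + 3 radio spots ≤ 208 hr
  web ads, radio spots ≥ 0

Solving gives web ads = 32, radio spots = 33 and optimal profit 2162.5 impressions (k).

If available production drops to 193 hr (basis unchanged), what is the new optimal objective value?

2136.5

Check each constraint at x*: airtime 228/243 (slack 15); budget 196/196 (tight); production 197/197 (tight); design 195/208 (slack 13).
Slack constraints have shadow price 0 (complementary slackness).
From A_Bᵀ y = c: 2·y_budget + 1·y_production = 15.5; 4·y_budget + 5·y_production = 50.5.
This yields shadow prices y_budget = 4.5, y_production = 6.5.
Δz = y_production·Δb = 6.5 × (-4) = -26, so new z* = 2162.5 − 26 = 2136.5.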